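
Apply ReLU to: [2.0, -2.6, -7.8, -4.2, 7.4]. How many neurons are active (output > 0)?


ReLU(x) = max(0, x) for each element:
ReLU(2.0) = 2.0
ReLU(-2.6) = 0
ReLU(-7.8) = 0
ReLU(-4.2) = 0
ReLU(7.4) = 7.4
Active neurons (>0): 2

2


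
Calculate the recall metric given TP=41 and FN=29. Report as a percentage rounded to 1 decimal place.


Recall = TP / (TP + FN) * 100
= 41 / (41 + 29)
= 41 / 70
= 0.5857
= 58.6%

58.6


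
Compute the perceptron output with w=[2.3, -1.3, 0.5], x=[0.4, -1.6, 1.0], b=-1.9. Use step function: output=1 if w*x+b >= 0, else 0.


z = w . x + b
= 2.3*0.4 + -1.3*-1.6 + 0.5*1.0 + -1.9
= 0.92 + 2.08 + 0.5 + -1.9
= 3.5 + -1.9
= 1.6
Since z = 1.6 >= 0, output = 1

1


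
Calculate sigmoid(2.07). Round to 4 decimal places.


sigmoid(z) = 1 / (1 + exp(-z))
exp(-(2.07)) = exp(-2.07) = 0.1262
1 + 0.1262 = 1.1262
1 / 1.1262 = 0.8880

0.8880


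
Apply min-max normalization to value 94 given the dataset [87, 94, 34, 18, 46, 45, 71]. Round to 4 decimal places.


Min = 18, Max = 94
Range = 94 - 18 = 76
Scaled = (x - min) / (max - min)
= (94 - 18) / 76
= 76 / 76
= 1.0000

1.0000


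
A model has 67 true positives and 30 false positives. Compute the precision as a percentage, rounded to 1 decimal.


Precision = TP / (TP + FP) * 100
= 67 / (67 + 30)
= 67 / 97
= 0.6907
= 69.1%

69.1


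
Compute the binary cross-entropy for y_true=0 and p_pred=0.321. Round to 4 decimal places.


For y=0: Loss = -log(1-p)
= -log(1 - 0.321)
= -log(0.679)
= -(-0.3871)
= 0.3871

0.3871


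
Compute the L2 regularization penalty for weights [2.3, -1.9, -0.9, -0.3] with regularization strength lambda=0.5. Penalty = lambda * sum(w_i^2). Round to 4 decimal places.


Squaring each weight:
2.3^2 = 5.29
(-1.9)^2 = 3.61
(-0.9)^2 = 0.81
(-0.3)^2 = 0.09
Sum of squares = 9.8
Penalty = 0.5 * 9.8 = 4.9000

4.9000


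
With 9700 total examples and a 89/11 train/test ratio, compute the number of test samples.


Train samples = 9700 * 89% = 8633
Test samples = 9700 - 8633
= 1067

1067


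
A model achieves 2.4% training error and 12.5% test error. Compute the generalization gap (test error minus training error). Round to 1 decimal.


Generalization gap = test_error - train_error
= 12.5 - 2.4
= 10.1%
A large gap suggests overfitting.

10.1


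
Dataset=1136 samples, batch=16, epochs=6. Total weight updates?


Iterations per epoch = 1136 / 16 = 71
Total updates = iterations_per_epoch * epochs
= 71 * 6
= 426

426


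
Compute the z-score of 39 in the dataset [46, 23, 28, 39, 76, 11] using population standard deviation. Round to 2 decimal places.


Mean = (46 + 23 + 28 + 39 + 76 + 11) / 6 = 37.1667
Variance = sum((x_i - mean)^2) / n = 426.4722
Std = sqrt(426.4722) = 20.6512
Z = (x - mean) / std
= (39 - 37.1667) / 20.6512
= 1.8333 / 20.6512
= 0.09

0.09


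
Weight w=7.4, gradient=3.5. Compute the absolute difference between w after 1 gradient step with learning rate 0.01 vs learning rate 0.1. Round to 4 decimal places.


With lr=0.01: w_new = 7.4 - 0.01 * 3.5 = 7.365
With lr=0.1: w_new = 7.4 - 0.1 * 3.5 = 7.05
Absolute difference = |7.365 - 7.05|
= 0.3150

0.3150


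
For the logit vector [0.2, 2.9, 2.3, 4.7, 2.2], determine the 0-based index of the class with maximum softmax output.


Softmax is a monotonic transformation, so it preserves the argmax.
We need to find the index of the maximum logit.
Index 0: 0.2
Index 1: 2.9
Index 2: 2.3
Index 3: 4.7
Index 4: 2.2
Maximum logit = 4.7 at index 3

3


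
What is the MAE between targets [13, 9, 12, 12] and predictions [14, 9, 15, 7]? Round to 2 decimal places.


Absolute errors: [1, 0, 3, 5]
Sum of absolute errors = 9
MAE = 9 / 4 = 2.25

2.25


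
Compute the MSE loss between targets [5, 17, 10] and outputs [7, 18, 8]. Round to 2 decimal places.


Differences: [-2, -1, 2]
Squared errors: [4, 1, 4]
Sum of squared errors = 9
MSE = 9 / 3 = 3.00

3.00


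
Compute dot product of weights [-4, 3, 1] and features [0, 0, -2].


Element-wise products:
-4 * 0 = 0
3 * 0 = 0
1 * -2 = -2
Sum = 0 + 0 + -2
= -2

-2


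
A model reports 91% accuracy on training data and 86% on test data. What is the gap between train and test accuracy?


Gap = train_accuracy - test_accuracy
= 91 - 86
= 5%
This moderate gap may indicate mild overfitting.

5


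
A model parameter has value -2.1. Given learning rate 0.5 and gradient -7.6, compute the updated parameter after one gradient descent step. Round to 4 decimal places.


w_new = w_old - lr * gradient
= -2.1 - 0.5 * -7.6
= -2.1 - (-3.8)
= 1.7000

1.7000


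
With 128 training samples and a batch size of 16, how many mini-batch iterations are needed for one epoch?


Iterations per epoch = dataset_size / batch_size
= 128 / 16
= 8

8


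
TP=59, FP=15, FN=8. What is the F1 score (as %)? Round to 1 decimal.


Precision = TP / (TP + FP) = 59 / 74 = 0.7973
Recall = TP / (TP + FN) = 59 / 67 = 0.8806
F1 = 2 * P * R / (P + R)
= 2 * 0.7973 * 0.8806 / (0.7973 + 0.8806)
= 1.4042 / 1.6779
= 0.8369
As percentage: 83.7%

83.7


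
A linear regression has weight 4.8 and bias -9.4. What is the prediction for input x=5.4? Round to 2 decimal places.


y = 4.8 * 5.4 + (-9.4)
= 25.92 + (-9.4)
= 16.52

16.52


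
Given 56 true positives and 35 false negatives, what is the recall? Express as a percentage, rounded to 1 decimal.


Recall = TP / (TP + FN) * 100
= 56 / (56 + 35)
= 56 / 91
= 0.6154
= 61.5%

61.5


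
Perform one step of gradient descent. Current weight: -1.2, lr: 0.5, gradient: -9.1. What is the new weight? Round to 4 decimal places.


w_new = w_old - lr * gradient
= -1.2 - 0.5 * -9.1
= -1.2 - (-4.55)
= 3.3500

3.3500


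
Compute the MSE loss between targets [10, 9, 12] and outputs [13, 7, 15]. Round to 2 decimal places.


Differences: [-3, 2, -3]
Squared errors: [9, 4, 9]
Sum of squared errors = 22
MSE = 22 / 3 = 7.33

7.33


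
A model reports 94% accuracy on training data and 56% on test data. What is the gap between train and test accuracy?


Gap = train_accuracy - test_accuracy
= 94 - 56
= 38%
This large gap strongly indicates overfitting.

38


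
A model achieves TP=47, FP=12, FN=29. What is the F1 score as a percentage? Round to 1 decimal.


Precision = TP / (TP + FP) = 47 / 59 = 0.7966
Recall = TP / (TP + FN) = 47 / 76 = 0.6184
F1 = 2 * P * R / (P + R)
= 2 * 0.7966 * 0.6184 / (0.7966 + 0.6184)
= 0.9853 / 1.415
= 0.6963
As percentage: 69.6%

69.6


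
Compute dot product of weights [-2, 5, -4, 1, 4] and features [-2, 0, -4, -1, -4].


Element-wise products:
-2 * -2 = 4
5 * 0 = 0
-4 * -4 = 16
1 * -1 = -1
4 * -4 = -16
Sum = 4 + 0 + 16 + -1 + -16
= 3

3


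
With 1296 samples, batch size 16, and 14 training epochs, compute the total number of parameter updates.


Iterations per epoch = 1296 / 16 = 81
Total updates = iterations_per_epoch * epochs
= 81 * 14
= 1134

1134


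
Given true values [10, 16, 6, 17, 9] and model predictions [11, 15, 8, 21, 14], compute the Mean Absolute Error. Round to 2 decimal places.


Absolute errors: [1, 1, 2, 4, 5]
Sum of absolute errors = 13
MAE = 13 / 5 = 2.60

2.60


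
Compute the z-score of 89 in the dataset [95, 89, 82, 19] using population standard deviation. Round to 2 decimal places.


Mean = (95 + 89 + 82 + 19) / 4 = 71.25
Variance = sum((x_i - mean)^2) / n = 931.1875
Std = sqrt(931.1875) = 30.5154
Z = (x - mean) / std
= (89 - 71.25) / 30.5154
= 17.75 / 30.5154
= 0.58

0.58


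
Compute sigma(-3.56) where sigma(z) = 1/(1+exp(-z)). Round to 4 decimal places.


sigmoid(z) = 1 / (1 + exp(-z))
exp(-(-3.56)) = exp(3.56) = 35.1632
1 + 35.1632 = 36.1632
1 / 36.1632 = 0.0277

0.0277


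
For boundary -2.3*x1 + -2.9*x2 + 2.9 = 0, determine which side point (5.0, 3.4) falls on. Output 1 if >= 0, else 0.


Compute -2.3 * 5.0 + -2.9 * 3.4 + 2.9
= -11.5 + -9.86 + 2.9
= -18.46
Since -18.46 < 0, the point is on the negative side.

0


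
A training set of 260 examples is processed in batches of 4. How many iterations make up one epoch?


Iterations per epoch = dataset_size / batch_size
= 260 / 4
= 65

65


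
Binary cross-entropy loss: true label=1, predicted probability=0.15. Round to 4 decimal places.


For y=1: Loss = -log(p)
= -log(0.15)
= -(-1.8971)
= 1.8971

1.8971


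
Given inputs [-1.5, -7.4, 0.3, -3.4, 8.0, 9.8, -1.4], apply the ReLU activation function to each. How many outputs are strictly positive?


ReLU(x) = max(0, x) for each element:
ReLU(-1.5) = 0
ReLU(-7.4) = 0
ReLU(0.3) = 0.3
ReLU(-3.4) = 0
ReLU(8.0) = 8.0
ReLU(9.8) = 9.8
ReLU(-1.4) = 0
Active neurons (>0): 3

3


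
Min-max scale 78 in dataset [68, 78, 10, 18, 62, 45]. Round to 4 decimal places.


Min = 10, Max = 78
Range = 78 - 10 = 68
Scaled = (x - min) / (max - min)
= (78 - 10) / 68
= 68 / 68
= 1.0000

1.0000


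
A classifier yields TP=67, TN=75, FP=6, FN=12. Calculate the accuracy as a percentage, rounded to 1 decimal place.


Accuracy = (TP + TN) / (TP + TN + FP + FN) * 100
= (67 + 75) / (67 + 75 + 6 + 12)
= 142 / 160
= 0.8875
= 88.8%

88.8


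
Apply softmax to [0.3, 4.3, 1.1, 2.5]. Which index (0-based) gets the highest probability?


Softmax is a monotonic transformation, so it preserves the argmax.
We need to find the index of the maximum logit.
Index 0: 0.3
Index 1: 4.3
Index 2: 1.1
Index 3: 2.5
Maximum logit = 4.3 at index 1

1


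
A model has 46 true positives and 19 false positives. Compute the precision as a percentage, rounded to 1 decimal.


Precision = TP / (TP + FP) * 100
= 46 / (46 + 19)
= 46 / 65
= 0.7077
= 70.8%

70.8


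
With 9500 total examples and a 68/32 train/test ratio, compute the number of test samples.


Train samples = 9500 * 68% = 6460
Test samples = 9500 - 6460
= 3040

3040


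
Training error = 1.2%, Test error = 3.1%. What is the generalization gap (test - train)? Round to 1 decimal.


Generalization gap = test_error - train_error
= 3.1 - 1.2
= 1.9%
A small gap suggests good generalization.

1.9


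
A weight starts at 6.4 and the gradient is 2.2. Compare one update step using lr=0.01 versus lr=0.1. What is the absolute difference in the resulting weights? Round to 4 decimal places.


With lr=0.01: w_new = 6.4 - 0.01 * 2.2 = 6.378
With lr=0.1: w_new = 6.4 - 0.1 * 2.2 = 6.18
Absolute difference = |6.378 - 6.18|
= 0.1980

0.1980


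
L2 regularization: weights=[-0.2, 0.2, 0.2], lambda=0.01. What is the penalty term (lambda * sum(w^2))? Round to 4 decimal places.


Squaring each weight:
(-0.2)^2 = 0.04
0.2^2 = 0.04
0.2^2 = 0.04
Sum of squares = 0.12
Penalty = 0.01 * 0.12 = 0.0012

0.0012


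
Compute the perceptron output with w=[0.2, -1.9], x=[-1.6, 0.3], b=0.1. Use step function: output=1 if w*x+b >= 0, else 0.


z = w . x + b
= 0.2*-1.6 + -1.9*0.3 + 0.1
= -0.32 + -0.57 + 0.1
= -0.89 + 0.1
= -0.79
Since z = -0.79 < 0, output = 0

0


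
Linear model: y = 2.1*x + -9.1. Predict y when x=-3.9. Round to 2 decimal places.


y = 2.1 * -3.9 + (-9.1)
= -8.19 + (-9.1)
= -17.29

-17.29


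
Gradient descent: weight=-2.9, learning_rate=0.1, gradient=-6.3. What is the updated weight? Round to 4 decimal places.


w_new = w_old - lr * gradient
= -2.9 - 0.1 * -6.3
= -2.9 - (-0.63)
= -2.2700

-2.2700


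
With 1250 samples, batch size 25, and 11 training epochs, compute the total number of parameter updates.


Iterations per epoch = 1250 / 25 = 50
Total updates = iterations_per_epoch * epochs
= 50 * 11
= 550

550


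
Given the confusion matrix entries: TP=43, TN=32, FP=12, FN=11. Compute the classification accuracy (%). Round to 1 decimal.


Accuracy = (TP + TN) / (TP + TN + FP + FN) * 100
= (43 + 32) / (43 + 32 + 12 + 11)
= 75 / 98
= 0.7653
= 76.5%

76.5


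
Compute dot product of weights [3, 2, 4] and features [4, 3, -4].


Element-wise products:
3 * 4 = 12
2 * 3 = 6
4 * -4 = -16
Sum = 12 + 6 + -16
= 2

2


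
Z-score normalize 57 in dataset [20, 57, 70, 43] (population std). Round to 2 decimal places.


Mean = (20 + 57 + 70 + 43) / 4 = 47.5
Variance = sum((x_i - mean)^2) / n = 343.25
Std = sqrt(343.25) = 18.527
Z = (x - mean) / std
= (57 - 47.5) / 18.527
= 9.5 / 18.527
= 0.51

0.51


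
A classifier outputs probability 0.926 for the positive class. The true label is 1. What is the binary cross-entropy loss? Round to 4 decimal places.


For y=1: Loss = -log(p)
= -log(0.926)
= -(-0.0769)
= 0.0769

0.0769


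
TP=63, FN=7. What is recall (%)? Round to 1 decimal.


Recall = TP / (TP + FN) * 100
= 63 / (63 + 7)
= 63 / 70
= 0.9
= 90.0%

90.0


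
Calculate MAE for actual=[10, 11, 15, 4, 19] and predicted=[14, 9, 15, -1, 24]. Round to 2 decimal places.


Absolute errors: [4, 2, 0, 5, 5]
Sum of absolute errors = 16
MAE = 16 / 5 = 3.20

3.20


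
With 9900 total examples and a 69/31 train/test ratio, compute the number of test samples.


Train samples = 9900 * 69% = 6831
Test samples = 9900 - 6831
= 3069

3069


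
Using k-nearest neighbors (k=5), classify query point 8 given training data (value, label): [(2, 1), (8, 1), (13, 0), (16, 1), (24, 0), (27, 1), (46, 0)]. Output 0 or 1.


Distances from query 8:
Point 8 (class 1): distance = 0
Point 13 (class 0): distance = 5
Point 2 (class 1): distance = 6
Point 16 (class 1): distance = 8
Point 24 (class 0): distance = 16
K=5 nearest neighbors: classes = [1, 0, 1, 1, 0]
Votes for class 1: 3 / 5
Majority vote => class 1

1


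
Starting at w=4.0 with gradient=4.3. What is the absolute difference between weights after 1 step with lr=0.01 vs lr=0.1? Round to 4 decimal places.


With lr=0.01: w_new = 4.0 - 0.01 * 4.3 = 3.957
With lr=0.1: w_new = 4.0 - 0.1 * 4.3 = 3.57
Absolute difference = |3.957 - 3.57|
= 0.3870

0.3870


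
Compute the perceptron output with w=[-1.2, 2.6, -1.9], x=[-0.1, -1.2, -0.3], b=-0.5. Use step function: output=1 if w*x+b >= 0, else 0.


z = w . x + b
= -1.2*-0.1 + 2.6*-1.2 + -1.9*-0.3 + -0.5
= 0.12 + -3.12 + 0.57 + -0.5
= -2.43 + -0.5
= -2.93
Since z = -2.93 < 0, output = 0

0


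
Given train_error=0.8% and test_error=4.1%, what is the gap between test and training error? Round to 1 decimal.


Generalization gap = test_error - train_error
= 4.1 - 0.8
= 3.3%
A moderate gap.

3.3


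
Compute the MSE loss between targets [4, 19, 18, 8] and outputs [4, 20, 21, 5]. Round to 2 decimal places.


Differences: [0, -1, -3, 3]
Squared errors: [0, 1, 9, 9]
Sum of squared errors = 19
MSE = 19 / 4 = 4.75

4.75


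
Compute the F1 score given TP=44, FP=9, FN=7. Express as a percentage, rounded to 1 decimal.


Precision = TP / (TP + FP) = 44 / 53 = 0.8302
Recall = TP / (TP + FN) = 44 / 51 = 0.8627
F1 = 2 * P * R / (P + R)
= 2 * 0.8302 * 0.8627 / (0.8302 + 0.8627)
= 1.4325 / 1.6929
= 0.8462
As percentage: 84.6%

84.6


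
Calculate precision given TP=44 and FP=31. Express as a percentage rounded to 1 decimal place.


Precision = TP / (TP + FP) * 100
= 44 / (44 + 31)
= 44 / 75
= 0.5867
= 58.7%

58.7


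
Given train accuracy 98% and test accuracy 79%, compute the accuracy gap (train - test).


Gap = train_accuracy - test_accuracy
= 98 - 79
= 19%
This gap suggests the model is overfitting.

19


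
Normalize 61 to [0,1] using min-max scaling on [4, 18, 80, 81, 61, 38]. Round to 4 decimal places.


Min = 4, Max = 81
Range = 81 - 4 = 77
Scaled = (x - min) / (max - min)
= (61 - 4) / 77
= 57 / 77
= 0.7403

0.7403


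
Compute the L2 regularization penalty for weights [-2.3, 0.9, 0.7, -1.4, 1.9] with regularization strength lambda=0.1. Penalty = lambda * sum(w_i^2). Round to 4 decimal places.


Squaring each weight:
(-2.3)^2 = 5.29
0.9^2 = 0.81
0.7^2 = 0.49
(-1.4)^2 = 1.96
1.9^2 = 3.61
Sum of squares = 12.16
Penalty = 0.1 * 12.16 = 1.2160

1.2160


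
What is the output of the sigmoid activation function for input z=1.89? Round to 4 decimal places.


sigmoid(z) = 1 / (1 + exp(-z))
exp(-(1.89)) = exp(-1.89) = 0.1511
1 + 0.1511 = 1.1511
1 / 1.1511 = 0.8688

0.8688


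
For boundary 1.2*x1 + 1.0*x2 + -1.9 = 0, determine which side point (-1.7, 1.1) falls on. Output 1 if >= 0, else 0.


Compute 1.2 * -1.7 + 1.0 * 1.1 + -1.9
= -2.04 + 1.1 + -1.9
= -2.84
Since -2.84 < 0, the point is on the negative side.

0


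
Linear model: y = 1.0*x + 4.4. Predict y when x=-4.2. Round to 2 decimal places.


y = 1.0 * -4.2 + (4.4)
= -4.2 + (4.4)
= 0.20

0.20


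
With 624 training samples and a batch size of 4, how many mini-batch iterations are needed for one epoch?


Iterations per epoch = dataset_size / batch_size
= 624 / 4
= 156

156


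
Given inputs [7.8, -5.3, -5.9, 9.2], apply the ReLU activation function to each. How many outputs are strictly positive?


ReLU(x) = max(0, x) for each element:
ReLU(7.8) = 7.8
ReLU(-5.3) = 0
ReLU(-5.9) = 0
ReLU(9.2) = 9.2
Active neurons (>0): 2

2


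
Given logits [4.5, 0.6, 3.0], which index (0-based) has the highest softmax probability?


Softmax is a monotonic transformation, so it preserves the argmax.
We need to find the index of the maximum logit.
Index 0: 4.5
Index 1: 0.6
Index 2: 3.0
Maximum logit = 4.5 at index 0

0


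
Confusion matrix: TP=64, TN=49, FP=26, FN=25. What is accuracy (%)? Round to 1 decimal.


Accuracy = (TP + TN) / (TP + TN + FP + FN) * 100
= (64 + 49) / (64 + 49 + 26 + 25)
= 113 / 164
= 0.689
= 68.9%

68.9


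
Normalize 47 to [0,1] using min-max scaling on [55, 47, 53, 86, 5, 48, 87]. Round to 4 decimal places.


Min = 5, Max = 87
Range = 87 - 5 = 82
Scaled = (x - min) / (max - min)
= (47 - 5) / 82
= 42 / 82
= 0.5122

0.5122


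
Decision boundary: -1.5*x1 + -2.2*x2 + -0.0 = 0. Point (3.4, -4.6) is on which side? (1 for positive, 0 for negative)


Compute -1.5 * 3.4 + -2.2 * -4.6 + -0.0
= -5.1 + 10.12 + -0.0
= 5.02
Since 5.02 >= 0, the point is on the positive side.

1


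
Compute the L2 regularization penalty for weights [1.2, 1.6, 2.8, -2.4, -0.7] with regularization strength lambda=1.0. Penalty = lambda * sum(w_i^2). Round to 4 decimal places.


Squaring each weight:
1.2^2 = 1.44
1.6^2 = 2.56
2.8^2 = 7.84
(-2.4)^2 = 5.76
(-0.7)^2 = 0.49
Sum of squares = 18.09
Penalty = 1.0 * 18.09 = 18.0900

18.0900


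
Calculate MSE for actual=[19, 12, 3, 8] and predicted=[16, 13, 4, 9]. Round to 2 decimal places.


Differences: [3, -1, -1, -1]
Squared errors: [9, 1, 1, 1]
Sum of squared errors = 12
MSE = 12 / 4 = 3.00

3.00


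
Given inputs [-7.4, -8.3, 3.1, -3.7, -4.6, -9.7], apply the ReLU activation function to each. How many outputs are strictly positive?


ReLU(x) = max(0, x) for each element:
ReLU(-7.4) = 0
ReLU(-8.3) = 0
ReLU(3.1) = 3.1
ReLU(-3.7) = 0
ReLU(-4.6) = 0
ReLU(-9.7) = 0
Active neurons (>0): 1

1


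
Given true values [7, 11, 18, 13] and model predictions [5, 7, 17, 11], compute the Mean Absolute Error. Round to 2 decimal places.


Absolute errors: [2, 4, 1, 2]
Sum of absolute errors = 9
MAE = 9 / 4 = 2.25

2.25


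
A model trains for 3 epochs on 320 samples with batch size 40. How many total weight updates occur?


Iterations per epoch = 320 / 40 = 8
Total updates = iterations_per_epoch * epochs
= 8 * 3
= 24

24


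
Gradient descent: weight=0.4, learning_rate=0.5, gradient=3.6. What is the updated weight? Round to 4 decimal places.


w_new = w_old - lr * gradient
= 0.4 - 0.5 * 3.6
= 0.4 - (1.8)
= -1.4000

-1.4000


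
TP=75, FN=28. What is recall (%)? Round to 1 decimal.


Recall = TP / (TP + FN) * 100
= 75 / (75 + 28)
= 75 / 103
= 0.7282
= 72.8%

72.8


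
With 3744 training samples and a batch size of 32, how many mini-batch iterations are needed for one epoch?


Iterations per epoch = dataset_size / batch_size
= 3744 / 32
= 117

117


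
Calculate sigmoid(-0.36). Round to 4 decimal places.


sigmoid(z) = 1 / (1 + exp(-z))
exp(-(-0.36)) = exp(0.36) = 1.4333
1 + 1.4333 = 2.4333
1 / 2.4333 = 0.4110

0.4110


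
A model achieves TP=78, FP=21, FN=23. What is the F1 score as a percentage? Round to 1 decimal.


Precision = TP / (TP + FP) = 78 / 99 = 0.7879
Recall = TP / (TP + FN) = 78 / 101 = 0.7723
F1 = 2 * P * R / (P + R)
= 2 * 0.7879 * 0.7723 / (0.7879 + 0.7723)
= 1.2169 / 1.5602
= 0.78
As percentage: 78.0%

78.0


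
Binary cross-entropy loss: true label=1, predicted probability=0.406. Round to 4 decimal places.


For y=1: Loss = -log(p)
= -log(0.406)
= -(-0.9014)
= 0.9014

0.9014


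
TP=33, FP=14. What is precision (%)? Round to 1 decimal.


Precision = TP / (TP + FP) * 100
= 33 / (33 + 14)
= 33 / 47
= 0.7021
= 70.2%

70.2


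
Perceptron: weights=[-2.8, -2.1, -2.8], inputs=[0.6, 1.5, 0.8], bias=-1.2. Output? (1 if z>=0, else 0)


z = w . x + b
= -2.8*0.6 + -2.1*1.5 + -2.8*0.8 + -1.2
= -1.68 + -3.15 + -2.24 + -1.2
= -7.07 + -1.2
= -8.27
Since z = -8.27 < 0, output = 0

0


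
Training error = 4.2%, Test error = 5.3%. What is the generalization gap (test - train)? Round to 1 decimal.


Generalization gap = test_error - train_error
= 5.3 - 4.2
= 1.1%
A small gap suggests good generalization.

1.1


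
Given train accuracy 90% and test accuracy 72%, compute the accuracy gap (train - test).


Gap = train_accuracy - test_accuracy
= 90 - 72
= 18%
This gap suggests the model is overfitting.

18


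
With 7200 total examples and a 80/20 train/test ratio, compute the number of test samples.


Train samples = 7200 * 80% = 5760
Test samples = 7200 - 5760
= 1440

1440


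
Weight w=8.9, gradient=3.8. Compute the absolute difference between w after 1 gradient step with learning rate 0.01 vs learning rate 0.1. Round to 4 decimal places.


With lr=0.01: w_new = 8.9 - 0.01 * 3.8 = 8.862
With lr=0.1: w_new = 8.9 - 0.1 * 3.8 = 8.52
Absolute difference = |8.862 - 8.52|
= 0.3420

0.3420


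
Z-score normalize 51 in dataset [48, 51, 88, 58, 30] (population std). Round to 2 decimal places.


Mean = (48 + 51 + 88 + 58 + 30) / 5 = 55.0
Variance = sum((x_i - mean)^2) / n = 357.6
Std = sqrt(357.6) = 18.9103
Z = (x - mean) / std
= (51 - 55.0) / 18.9103
= -4.0 / 18.9103
= -0.21

-0.21


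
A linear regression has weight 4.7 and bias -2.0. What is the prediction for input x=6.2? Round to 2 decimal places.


y = 4.7 * 6.2 + (-2.0)
= 29.14 + (-2.0)
= 27.14

27.14


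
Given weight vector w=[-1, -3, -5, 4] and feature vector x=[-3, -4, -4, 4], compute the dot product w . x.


Element-wise products:
-1 * -3 = 3
-3 * -4 = 12
-5 * -4 = 20
4 * 4 = 16
Sum = 3 + 12 + 20 + 16
= 51

51


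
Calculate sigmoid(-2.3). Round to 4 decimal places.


sigmoid(z) = 1 / (1 + exp(-z))
exp(-(-2.3)) = exp(2.3) = 9.9742
1 + 9.9742 = 10.9742
1 / 10.9742 = 0.0911

0.0911


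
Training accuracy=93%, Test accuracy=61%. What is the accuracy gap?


Gap = train_accuracy - test_accuracy
= 93 - 61
= 32%
This large gap strongly indicates overfitting.

32


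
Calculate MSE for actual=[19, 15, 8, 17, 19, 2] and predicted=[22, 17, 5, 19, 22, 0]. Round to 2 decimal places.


Differences: [-3, -2, 3, -2, -3, 2]
Squared errors: [9, 4, 9, 4, 9, 4]
Sum of squared errors = 39
MSE = 39 / 6 = 6.50

6.50


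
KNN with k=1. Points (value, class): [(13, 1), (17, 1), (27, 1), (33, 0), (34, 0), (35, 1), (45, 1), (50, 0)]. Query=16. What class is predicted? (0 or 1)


Distances from query 16:
Point 17 (class 1): distance = 1
K=1 nearest neighbors: classes = [1]
Votes for class 1: 1 / 1
Majority vote => class 1

1


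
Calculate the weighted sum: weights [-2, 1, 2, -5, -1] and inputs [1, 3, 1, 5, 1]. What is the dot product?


Element-wise products:
-2 * 1 = -2
1 * 3 = 3
2 * 1 = 2
-5 * 5 = -25
-1 * 1 = -1
Sum = -2 + 3 + 2 + -25 + -1
= -23

-23


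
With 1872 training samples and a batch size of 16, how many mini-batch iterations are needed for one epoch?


Iterations per epoch = dataset_size / batch_size
= 1872 / 16
= 117

117


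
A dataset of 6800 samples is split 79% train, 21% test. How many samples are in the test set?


Train samples = 6800 * 79% = 5372
Test samples = 6800 - 5372
= 1428

1428


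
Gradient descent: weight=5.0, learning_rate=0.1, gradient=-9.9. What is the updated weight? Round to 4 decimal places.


w_new = w_old - lr * gradient
= 5.0 - 0.1 * -9.9
= 5.0 - (-0.99)
= 5.9900

5.9900


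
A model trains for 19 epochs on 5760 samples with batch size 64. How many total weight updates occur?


Iterations per epoch = 5760 / 64 = 90
Total updates = iterations_per_epoch * epochs
= 90 * 19
= 1710

1710


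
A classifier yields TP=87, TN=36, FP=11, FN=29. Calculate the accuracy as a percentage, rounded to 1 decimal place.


Accuracy = (TP + TN) / (TP + TN + FP + FN) * 100
= (87 + 36) / (87 + 36 + 11 + 29)
= 123 / 163
= 0.7546
= 75.5%

75.5


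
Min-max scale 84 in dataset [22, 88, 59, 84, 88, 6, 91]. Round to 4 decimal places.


Min = 6, Max = 91
Range = 91 - 6 = 85
Scaled = (x - min) / (max - min)
= (84 - 6) / 85
= 78 / 85
= 0.9176

0.9176


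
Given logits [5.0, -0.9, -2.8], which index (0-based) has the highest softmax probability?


Softmax is a monotonic transformation, so it preserves the argmax.
We need to find the index of the maximum logit.
Index 0: 5.0
Index 1: -0.9
Index 2: -2.8
Maximum logit = 5.0 at index 0

0


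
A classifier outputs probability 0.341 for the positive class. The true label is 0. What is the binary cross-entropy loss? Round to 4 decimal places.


For y=0: Loss = -log(1-p)
= -log(1 - 0.341)
= -log(0.659)
= -(-0.417)
= 0.4170

0.4170


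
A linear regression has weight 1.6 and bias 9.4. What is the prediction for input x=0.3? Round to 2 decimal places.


y = 1.6 * 0.3 + (9.4)
= 0.48 + (9.4)
= 9.88

9.88


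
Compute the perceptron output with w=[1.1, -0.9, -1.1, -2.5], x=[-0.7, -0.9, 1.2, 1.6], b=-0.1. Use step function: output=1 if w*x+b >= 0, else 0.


z = w . x + b
= 1.1*-0.7 + -0.9*-0.9 + -1.1*1.2 + -2.5*1.6 + -0.1
= -0.77 + 0.81 + -1.32 + -4.0 + -0.1
= -5.28 + -0.1
= -5.38
Since z = -5.38 < 0, output = 0

0


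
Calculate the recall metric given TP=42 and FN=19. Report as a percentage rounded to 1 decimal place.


Recall = TP / (TP + FN) * 100
= 42 / (42 + 19)
= 42 / 61
= 0.6885
= 68.9%

68.9


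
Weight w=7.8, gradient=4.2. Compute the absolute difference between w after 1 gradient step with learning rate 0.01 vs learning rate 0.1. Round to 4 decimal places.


With lr=0.01: w_new = 7.8 - 0.01 * 4.2 = 7.758
With lr=0.1: w_new = 7.8 - 0.1 * 4.2 = 7.38
Absolute difference = |7.758 - 7.38|
= 0.3780

0.3780


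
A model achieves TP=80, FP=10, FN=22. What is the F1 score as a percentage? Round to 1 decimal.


Precision = TP / (TP + FP) = 80 / 90 = 0.8889
Recall = TP / (TP + FN) = 80 / 102 = 0.7843
F1 = 2 * P * R / (P + R)
= 2 * 0.8889 * 0.7843 / (0.8889 + 0.7843)
= 1.3943 / 1.6732
= 0.8333
As percentage: 83.3%

83.3


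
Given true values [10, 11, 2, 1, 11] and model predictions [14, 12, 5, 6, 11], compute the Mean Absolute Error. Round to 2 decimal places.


Absolute errors: [4, 1, 3, 5, 0]
Sum of absolute errors = 13
MAE = 13 / 5 = 2.60

2.60


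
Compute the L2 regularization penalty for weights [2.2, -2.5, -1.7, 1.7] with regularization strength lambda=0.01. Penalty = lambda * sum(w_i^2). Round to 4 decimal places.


Squaring each weight:
2.2^2 = 4.84
(-2.5)^2 = 6.25
(-1.7)^2 = 2.89
1.7^2 = 2.89
Sum of squares = 16.87
Penalty = 0.01 * 16.87 = 0.1687

0.1687


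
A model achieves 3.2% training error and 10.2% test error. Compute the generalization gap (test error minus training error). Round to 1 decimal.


Generalization gap = test_error - train_error
= 10.2 - 3.2
= 7.0%
A moderate gap.

7.0


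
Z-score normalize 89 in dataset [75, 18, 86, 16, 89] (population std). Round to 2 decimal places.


Mean = (75 + 18 + 86 + 16 + 89) / 5 = 56.8
Variance = sum((x_i - mean)^2) / n = 1078.16
Std = sqrt(1078.16) = 32.8353
Z = (x - mean) / std
= (89 - 56.8) / 32.8353
= 32.2 / 32.8353
= 0.98

0.98


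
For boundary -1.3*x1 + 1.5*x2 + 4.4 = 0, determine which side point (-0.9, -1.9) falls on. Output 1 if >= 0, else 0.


Compute -1.3 * -0.9 + 1.5 * -1.9 + 4.4
= 1.17 + -2.85 + 4.4
= 2.72
Since 2.72 >= 0, the point is on the positive side.

1


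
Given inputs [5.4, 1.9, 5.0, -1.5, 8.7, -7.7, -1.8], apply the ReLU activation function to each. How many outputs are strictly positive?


ReLU(x) = max(0, x) for each element:
ReLU(5.4) = 5.4
ReLU(1.9) = 1.9
ReLU(5.0) = 5.0
ReLU(-1.5) = 0
ReLU(8.7) = 8.7
ReLU(-7.7) = 0
ReLU(-1.8) = 0
Active neurons (>0): 4

4


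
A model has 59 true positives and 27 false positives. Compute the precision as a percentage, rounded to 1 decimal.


Precision = TP / (TP + FP) * 100
= 59 / (59 + 27)
= 59 / 86
= 0.686
= 68.6%

68.6


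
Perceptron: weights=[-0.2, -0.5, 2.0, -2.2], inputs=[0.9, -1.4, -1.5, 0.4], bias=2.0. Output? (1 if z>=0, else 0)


z = w . x + b
= -0.2*0.9 + -0.5*-1.4 + 2.0*-1.5 + -2.2*0.4 + 2.0
= -0.18 + 0.7 + -3.0 + -0.88 + 2.0
= -3.36 + 2.0
= -1.36
Since z = -1.36 < 0, output = 0

0


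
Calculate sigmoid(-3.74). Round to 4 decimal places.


sigmoid(z) = 1 / (1 + exp(-z))
exp(-(-3.74)) = exp(3.74) = 42.098
1 + 42.098 = 43.098
1 / 43.098 = 0.0232

0.0232


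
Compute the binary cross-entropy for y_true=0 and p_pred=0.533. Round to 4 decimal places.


For y=0: Loss = -log(1-p)
= -log(1 - 0.533)
= -log(0.467)
= -(-0.7614)
= 0.7614

0.7614


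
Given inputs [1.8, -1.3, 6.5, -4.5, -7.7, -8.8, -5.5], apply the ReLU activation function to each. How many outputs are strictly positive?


ReLU(x) = max(0, x) for each element:
ReLU(1.8) = 1.8
ReLU(-1.3) = 0
ReLU(6.5) = 6.5
ReLU(-4.5) = 0
ReLU(-7.7) = 0
ReLU(-8.8) = 0
ReLU(-5.5) = 0
Active neurons (>0): 2

2


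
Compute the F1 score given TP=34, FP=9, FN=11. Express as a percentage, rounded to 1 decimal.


Precision = TP / (TP + FP) = 34 / 43 = 0.7907
Recall = TP / (TP + FN) = 34 / 45 = 0.7556
F1 = 2 * P * R / (P + R)
= 2 * 0.7907 * 0.7556 / (0.7907 + 0.7556)
= 1.1948 / 1.5463
= 0.7727
As percentage: 77.3%

77.3


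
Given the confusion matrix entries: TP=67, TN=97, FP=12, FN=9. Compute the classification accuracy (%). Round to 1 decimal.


Accuracy = (TP + TN) / (TP + TN + FP + FN) * 100
= (67 + 97) / (67 + 97 + 12 + 9)
= 164 / 185
= 0.8865
= 88.6%

88.6


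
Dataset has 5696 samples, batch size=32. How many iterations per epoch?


Iterations per epoch = dataset_size / batch_size
= 5696 / 32
= 178

178


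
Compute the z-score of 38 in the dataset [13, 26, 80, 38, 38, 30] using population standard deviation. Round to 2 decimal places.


Mean = (13 + 26 + 80 + 38 + 38 + 30) / 6 = 37.5
Variance = sum((x_i - mean)^2) / n = 432.5833
Std = sqrt(432.5833) = 20.7986
Z = (x - mean) / std
= (38 - 37.5) / 20.7986
= 0.5 / 20.7986
= 0.02

0.02


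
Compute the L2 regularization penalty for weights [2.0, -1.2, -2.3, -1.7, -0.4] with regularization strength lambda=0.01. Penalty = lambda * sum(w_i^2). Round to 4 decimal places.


Squaring each weight:
2.0^2 = 4.0
(-1.2)^2 = 1.44
(-2.3)^2 = 5.29
(-1.7)^2 = 2.89
(-0.4)^2 = 0.16
Sum of squares = 13.78
Penalty = 0.01 * 13.78 = 0.1378

0.1378


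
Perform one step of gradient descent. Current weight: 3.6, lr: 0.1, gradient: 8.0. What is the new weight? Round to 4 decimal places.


w_new = w_old - lr * gradient
= 3.6 - 0.1 * 8.0
= 3.6 - (0.8)
= 2.8000

2.8000


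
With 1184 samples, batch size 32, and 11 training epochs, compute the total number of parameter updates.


Iterations per epoch = 1184 / 32 = 37
Total updates = iterations_per_epoch * epochs
= 37 * 11
= 407

407


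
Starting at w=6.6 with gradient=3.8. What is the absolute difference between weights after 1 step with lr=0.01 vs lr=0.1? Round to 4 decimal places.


With lr=0.01: w_new = 6.6 - 0.01 * 3.8 = 6.562
With lr=0.1: w_new = 6.6 - 0.1 * 3.8 = 6.22
Absolute difference = |6.562 - 6.22|
= 0.3420

0.3420


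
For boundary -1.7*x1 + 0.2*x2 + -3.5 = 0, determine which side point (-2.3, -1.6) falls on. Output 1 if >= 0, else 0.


Compute -1.7 * -2.3 + 0.2 * -1.6 + -3.5
= 3.91 + -0.32 + -3.5
= 0.09
Since 0.09 >= 0, the point is on the positive side.

1


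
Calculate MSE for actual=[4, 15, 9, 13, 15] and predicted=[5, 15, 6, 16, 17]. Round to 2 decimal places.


Differences: [-1, 0, 3, -3, -2]
Squared errors: [1, 0, 9, 9, 4]
Sum of squared errors = 23
MSE = 23 / 5 = 4.60

4.60


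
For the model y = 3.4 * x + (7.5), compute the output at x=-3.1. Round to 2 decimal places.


y = 3.4 * -3.1 + (7.5)
= -10.54 + (7.5)
= -3.04

-3.04


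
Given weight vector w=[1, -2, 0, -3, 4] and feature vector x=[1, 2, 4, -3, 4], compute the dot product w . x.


Element-wise products:
1 * 1 = 1
-2 * 2 = -4
0 * 4 = 0
-3 * -3 = 9
4 * 4 = 16
Sum = 1 + -4 + 0 + 9 + 16
= 22

22


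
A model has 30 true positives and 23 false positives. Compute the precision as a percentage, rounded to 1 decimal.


Precision = TP / (TP + FP) * 100
= 30 / (30 + 23)
= 30 / 53
= 0.566
= 56.6%

56.6


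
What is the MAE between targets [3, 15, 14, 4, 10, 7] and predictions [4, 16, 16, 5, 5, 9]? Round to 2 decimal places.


Absolute errors: [1, 1, 2, 1, 5, 2]
Sum of absolute errors = 12
MAE = 12 / 6 = 2.00

2.00


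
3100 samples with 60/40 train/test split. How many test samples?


Train samples = 3100 * 60% = 1860
Test samples = 3100 - 1860
= 1240

1240


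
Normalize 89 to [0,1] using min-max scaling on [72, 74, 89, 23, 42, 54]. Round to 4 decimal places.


Min = 23, Max = 89
Range = 89 - 23 = 66
Scaled = (x - min) / (max - min)
= (89 - 23) / 66
= 66 / 66
= 1.0000

1.0000


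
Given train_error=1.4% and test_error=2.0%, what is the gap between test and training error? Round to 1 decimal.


Generalization gap = test_error - train_error
= 2.0 - 1.4
= 0.6%
A small gap suggests good generalization.

0.6


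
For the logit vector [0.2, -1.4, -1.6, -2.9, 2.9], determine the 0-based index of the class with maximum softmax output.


Softmax is a monotonic transformation, so it preserves the argmax.
We need to find the index of the maximum logit.
Index 0: 0.2
Index 1: -1.4
Index 2: -1.6
Index 3: -2.9
Index 4: 2.9
Maximum logit = 2.9 at index 4

4


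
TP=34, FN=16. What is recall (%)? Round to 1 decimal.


Recall = TP / (TP + FN) * 100
= 34 / (34 + 16)
= 34 / 50
= 0.68
= 68.0%

68.0


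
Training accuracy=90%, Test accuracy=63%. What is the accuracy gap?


Gap = train_accuracy - test_accuracy
= 90 - 63
= 27%
This large gap strongly indicates overfitting.

27


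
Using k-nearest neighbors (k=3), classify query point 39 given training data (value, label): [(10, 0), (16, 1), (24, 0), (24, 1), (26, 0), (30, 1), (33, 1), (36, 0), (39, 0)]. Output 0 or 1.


Distances from query 39:
Point 39 (class 0): distance = 0
Point 36 (class 0): distance = 3
Point 33 (class 1): distance = 6
K=3 nearest neighbors: classes = [0, 0, 1]
Votes for class 1: 1 / 3
Majority vote => class 0

0


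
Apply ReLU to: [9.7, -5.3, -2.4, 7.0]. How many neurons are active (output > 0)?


ReLU(x) = max(0, x) for each element:
ReLU(9.7) = 9.7
ReLU(-5.3) = 0
ReLU(-2.4) = 0
ReLU(7.0) = 7.0
Active neurons (>0): 2

2


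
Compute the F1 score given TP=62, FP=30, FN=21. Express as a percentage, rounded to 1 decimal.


Precision = TP / (TP + FP) = 62 / 92 = 0.6739
Recall = TP / (TP + FN) = 62 / 83 = 0.747
F1 = 2 * P * R / (P + R)
= 2 * 0.6739 * 0.747 / (0.6739 + 0.747)
= 1.0068 / 1.4209
= 0.7086
As percentage: 70.9%

70.9


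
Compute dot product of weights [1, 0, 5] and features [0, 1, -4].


Element-wise products:
1 * 0 = 0
0 * 1 = 0
5 * -4 = -20
Sum = 0 + 0 + -20
= -20

-20


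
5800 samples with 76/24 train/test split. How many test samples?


Train samples = 5800 * 76% = 4408
Test samples = 5800 - 4408
= 1392

1392


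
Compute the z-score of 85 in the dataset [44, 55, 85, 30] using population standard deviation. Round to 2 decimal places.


Mean = (44 + 55 + 85 + 30) / 4 = 53.5
Variance = sum((x_i - mean)^2) / n = 409.25
Std = sqrt(409.25) = 20.2299
Z = (x - mean) / std
= (85 - 53.5) / 20.2299
= 31.5 / 20.2299
= 1.56

1.56


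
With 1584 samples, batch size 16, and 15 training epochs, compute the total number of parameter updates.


Iterations per epoch = 1584 / 16 = 99
Total updates = iterations_per_epoch * epochs
= 99 * 15
= 1485

1485


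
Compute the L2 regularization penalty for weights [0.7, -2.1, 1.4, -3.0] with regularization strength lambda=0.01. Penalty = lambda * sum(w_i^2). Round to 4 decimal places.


Squaring each weight:
0.7^2 = 0.49
(-2.1)^2 = 4.41
1.4^2 = 1.96
(-3.0)^2 = 9.0
Sum of squares = 15.86
Penalty = 0.01 * 15.86 = 0.1586

0.1586


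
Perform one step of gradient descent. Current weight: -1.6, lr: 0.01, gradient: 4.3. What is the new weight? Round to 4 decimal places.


w_new = w_old - lr * gradient
= -1.6 - 0.01 * 4.3
= -1.6 - (0.043)
= -1.6430

-1.6430


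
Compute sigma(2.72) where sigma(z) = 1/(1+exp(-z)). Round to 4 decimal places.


sigmoid(z) = 1 / (1 + exp(-z))
exp(-(2.72)) = exp(-2.72) = 0.0659
1 + 0.0659 = 1.0659
1 / 1.0659 = 0.9382

0.9382


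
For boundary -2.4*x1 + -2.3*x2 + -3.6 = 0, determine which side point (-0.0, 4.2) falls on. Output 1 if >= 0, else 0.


Compute -2.4 * -0.0 + -2.3 * 4.2 + -3.6
= 0.0 + -9.66 + -3.6
= -13.26
Since -13.26 < 0, the point is on the negative side.

0


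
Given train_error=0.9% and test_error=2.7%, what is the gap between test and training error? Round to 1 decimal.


Generalization gap = test_error - train_error
= 2.7 - 0.9
= 1.8%
A small gap suggests good generalization.

1.8


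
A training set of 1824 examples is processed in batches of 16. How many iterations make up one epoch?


Iterations per epoch = dataset_size / batch_size
= 1824 / 16
= 114

114


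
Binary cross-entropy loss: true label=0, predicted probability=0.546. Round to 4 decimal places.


For y=0: Loss = -log(1-p)
= -log(1 - 0.546)
= -log(0.454)
= -(-0.7897)
= 0.7897

0.7897


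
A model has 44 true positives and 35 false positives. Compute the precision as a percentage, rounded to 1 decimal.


Precision = TP / (TP + FP) * 100
= 44 / (44 + 35)
= 44 / 79
= 0.557
= 55.7%

55.7


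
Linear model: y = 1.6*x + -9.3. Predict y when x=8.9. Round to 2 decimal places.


y = 1.6 * 8.9 + (-9.3)
= 14.24 + (-9.3)
= 4.94

4.94


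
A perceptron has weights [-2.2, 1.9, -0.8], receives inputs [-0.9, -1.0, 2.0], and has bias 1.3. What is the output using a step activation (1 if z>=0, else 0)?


z = w . x + b
= -2.2*-0.9 + 1.9*-1.0 + -0.8*2.0 + 1.3
= 1.98 + -1.9 + -1.6 + 1.3
= -1.52 + 1.3
= -0.22
Since z = -0.22 < 0, output = 0

0


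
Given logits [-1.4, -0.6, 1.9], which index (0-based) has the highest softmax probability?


Softmax is a monotonic transformation, so it preserves the argmax.
We need to find the index of the maximum logit.
Index 0: -1.4
Index 1: -0.6
Index 2: 1.9
Maximum logit = 1.9 at index 2

2


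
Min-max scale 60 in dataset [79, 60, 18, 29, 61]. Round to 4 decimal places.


Min = 18, Max = 79
Range = 79 - 18 = 61
Scaled = (x - min) / (max - min)
= (60 - 18) / 61
= 42 / 61
= 0.6885

0.6885


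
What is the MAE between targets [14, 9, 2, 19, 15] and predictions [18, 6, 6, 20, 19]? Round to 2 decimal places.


Absolute errors: [4, 3, 4, 1, 4]
Sum of absolute errors = 16
MAE = 16 / 5 = 3.20

3.20


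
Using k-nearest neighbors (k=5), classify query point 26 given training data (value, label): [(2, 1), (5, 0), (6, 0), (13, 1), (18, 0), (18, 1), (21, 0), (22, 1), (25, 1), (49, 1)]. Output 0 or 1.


Distances from query 26:
Point 25 (class 1): distance = 1
Point 22 (class 1): distance = 4
Point 21 (class 0): distance = 5
Point 18 (class 0): distance = 8
Point 18 (class 1): distance = 8
K=5 nearest neighbors: classes = [1, 1, 0, 0, 1]
Votes for class 1: 3 / 5
Majority vote => class 1

1


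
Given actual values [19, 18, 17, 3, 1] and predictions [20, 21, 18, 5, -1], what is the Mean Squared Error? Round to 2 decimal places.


Differences: [-1, -3, -1, -2, 2]
Squared errors: [1, 9, 1, 4, 4]
Sum of squared errors = 19
MSE = 19 / 5 = 3.80

3.80
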